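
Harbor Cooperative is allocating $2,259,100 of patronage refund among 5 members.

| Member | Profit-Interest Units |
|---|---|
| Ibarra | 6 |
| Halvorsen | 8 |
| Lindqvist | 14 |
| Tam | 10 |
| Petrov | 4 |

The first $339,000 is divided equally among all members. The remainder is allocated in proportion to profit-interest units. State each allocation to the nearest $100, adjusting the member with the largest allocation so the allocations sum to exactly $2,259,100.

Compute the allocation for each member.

Ibarra: $342,100 | Halvorsen: $433,500 | Lindqvist: $707,800 | Tam: $525,000 | Petrov: $250,700

First tranche $339,000 split equally: $67,800 each.
Remainder $1,920,100 by profit-interest units (total 42): Ibarra 274,300.00 → $274,300; Halvorsen 365,733.33 → $365,700; Lindqvist 640,033.33 → $640,000; Tam 457,166.67 → $457,200; Petrov 182,866.67 → $182,900.
Totals: Ibarra $67,800 + $274,300 = $342,100; Halvorsen $67,800 + $365,700 = $433,500; Lindqvist $67,800 + $640,000 = $707,800; Tam $67,800 + $457,200 = $525,000; Petrov $67,800 + $182,900 = $250,700.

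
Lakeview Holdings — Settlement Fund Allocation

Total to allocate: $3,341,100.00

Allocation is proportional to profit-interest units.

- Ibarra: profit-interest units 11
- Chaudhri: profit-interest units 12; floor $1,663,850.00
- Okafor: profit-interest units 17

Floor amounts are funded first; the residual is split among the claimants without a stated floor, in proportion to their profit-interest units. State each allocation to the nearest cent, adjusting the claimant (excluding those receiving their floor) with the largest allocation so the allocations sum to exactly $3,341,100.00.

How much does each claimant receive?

Minimums first: Chaudhri $1,663,850.00. Residual $1,677,250.00.
Residual split over remaining profit-interest units 28: Ibarra 658,919.6429 → $658,919.64; Okafor 1,018,330.3571 → $1,018,330.36.

Ibarra: $658,919.64 · Chaudhri: $1,663,850.00 · Okafor: $1,018,330.36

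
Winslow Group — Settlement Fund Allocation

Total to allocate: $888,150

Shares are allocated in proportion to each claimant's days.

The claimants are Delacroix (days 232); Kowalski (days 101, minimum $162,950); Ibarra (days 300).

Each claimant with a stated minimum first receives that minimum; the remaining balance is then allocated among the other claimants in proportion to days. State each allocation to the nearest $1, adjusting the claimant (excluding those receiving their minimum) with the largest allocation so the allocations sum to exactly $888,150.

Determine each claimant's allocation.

Minimums first: Kowalski $162,950. Balance $725,200.
Balance split over remaining days 532: Delacroix 316,252.63 → $316,253; Ibarra 408,947.37 → $408,947.

Delacroix: $316,253; Kowalski: $162,950; Ibarra: $408,947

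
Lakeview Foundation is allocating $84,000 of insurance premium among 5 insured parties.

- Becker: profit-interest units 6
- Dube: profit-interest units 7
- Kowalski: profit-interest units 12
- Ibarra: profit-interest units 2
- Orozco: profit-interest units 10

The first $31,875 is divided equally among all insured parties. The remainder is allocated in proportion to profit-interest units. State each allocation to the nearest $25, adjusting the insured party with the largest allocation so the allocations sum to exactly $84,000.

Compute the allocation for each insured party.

Equal tier: $31,875 ÷ 5 = $6,375 apiece.
Remainder $52,125 by profit-interest units (total 37): Becker 8,452.70 → $8,450; Dube 9,861.49 → $9,850; Kowalski 16,905.41 → $16,900; Ibarra 2,817.57 → $2,825; Orozco 14,087.84 → $14,100.
Totals: Becker $6,375 + $8,450 = $14,825; Dube $6,375 + $9,850 = $16,225; Kowalski $6,375 + $16,900 = $23,275; Ibarra $6,375 + $2,825 = $9,200; Orozco $6,375 + $14,100 = $20,475.

Becker: $14,825; Dube: $16,225; Kowalski: $23,275; Ibarra: $9,200; Orozco: $20,475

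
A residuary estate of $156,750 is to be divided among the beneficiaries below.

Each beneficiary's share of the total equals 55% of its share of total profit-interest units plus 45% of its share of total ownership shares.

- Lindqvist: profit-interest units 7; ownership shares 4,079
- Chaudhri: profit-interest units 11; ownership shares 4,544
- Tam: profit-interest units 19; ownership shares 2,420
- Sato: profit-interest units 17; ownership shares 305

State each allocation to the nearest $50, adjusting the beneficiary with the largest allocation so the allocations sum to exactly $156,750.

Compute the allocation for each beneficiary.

Lindqvist: $36,550 | Chaudhri: $45,750 | Tam: $45,400 | Sato: $29,050

Profit-interest units total 54; ownership shares total 11,348.
Combined weights (55% profit-interest units + 45% ownership shares): Lindqvist 0.2330; Chaudhri 0.2922; Tam 0.2895; Sato 0.1852.
Pro-rata amounts: Lindqvist 36,530.16; Chaudhri 45,806.64; Tam 45,376.39; Sato 29,036.81.
Rounded to nearest $50: Lindqvist $36,550; Chaudhri $45,800; Tam $45,400; Sato $29,050. Sum = $156,800.
Difference $156,750 − $156,800 = −$50 applied to largest allocation (Chaudhri): Chaudhri becomes $45,750.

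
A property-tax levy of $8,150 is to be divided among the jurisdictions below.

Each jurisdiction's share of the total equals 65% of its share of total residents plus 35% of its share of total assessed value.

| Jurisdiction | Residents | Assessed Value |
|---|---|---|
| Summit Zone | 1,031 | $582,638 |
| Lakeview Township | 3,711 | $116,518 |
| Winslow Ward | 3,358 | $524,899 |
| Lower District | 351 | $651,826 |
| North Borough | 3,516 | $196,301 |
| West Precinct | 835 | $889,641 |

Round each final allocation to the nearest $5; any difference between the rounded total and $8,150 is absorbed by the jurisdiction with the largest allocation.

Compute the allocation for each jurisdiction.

Summit Zone: $990 | Lakeview Township: $1,650 | Winslow Ward: $1,890 | Lower District: $775 | North Borough: $1,645 | West Precinct: $1,200

Residents total 12,802; assessed value total 2,961,823.
Blended shares (65% residents + 35% assessed value): Summit Zone 0.1212; Lakeview Township 0.2022; Winslow Ward 0.2325; Lower District 0.0948; North Borough 0.2017; West Precinct 0.1475.
Pro-rata amounts: Summit Zone 987.76; Lakeview Township 1,647.84; Winslow Ward 1,895.07; Lower District 773.01; North Borough 1,643.99; West Precinct 1,202.33.
Rounded to nearest $5: Summit Zone $990; Lakeview Township $1,650; Winslow Ward $1,895; Lower District $775; North Borough $1,645; West Precinct $1,200. Sum = $8,155.
Difference $8,150 − $8,155 = −$5 applied to largest allocation (Winslow Ward): Winslow Ward becomes $1,890.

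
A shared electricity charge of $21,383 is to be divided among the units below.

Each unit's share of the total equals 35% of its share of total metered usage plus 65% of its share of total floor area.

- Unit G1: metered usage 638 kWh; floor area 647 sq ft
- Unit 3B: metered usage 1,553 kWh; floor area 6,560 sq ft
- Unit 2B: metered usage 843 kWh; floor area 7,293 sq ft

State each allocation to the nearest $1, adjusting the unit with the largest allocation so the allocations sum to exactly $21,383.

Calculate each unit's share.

Metered usage total 3,034; floor area total 14,500.
Composite weights (35% metered usage + 65% floor area): Unit G1 0.1026; Unit 3B 0.4732; Unit 2B 0.4242.
Raw shares: Unit G1 2,193.95; Unit 3B 10,118.90; Unit 2B 9,070.14.
At nearest $1: Unit G1 $2,194; Unit 3B $10,119; Unit 2B $9,070. Sum = $21,383.
No rounding difference to absorb.

Unit G1: $2,194 · Unit 3B: $10,119 · Unit 2B: $9,070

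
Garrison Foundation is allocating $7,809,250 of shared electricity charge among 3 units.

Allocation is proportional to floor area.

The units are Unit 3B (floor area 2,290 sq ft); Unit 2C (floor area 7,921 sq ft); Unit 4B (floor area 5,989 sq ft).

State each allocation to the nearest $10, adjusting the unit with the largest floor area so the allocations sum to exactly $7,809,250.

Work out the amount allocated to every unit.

Unit 3B: $1,103,900; Unit 2C: $3,818,340; Unit 4B: $2,887,010

Floor area total: 2,290 + 7,921 + 5,989 = 16,200.
Proportional shares: Unit 3B 1,103,900.15; Unit 2C 3,818,337.61; Unit 4B 2,887,012.24.
Rounded to nearest $10: Unit 3B $1,103,900; Unit 2C $3,818,340; Unit 4B $2,887,010. Sum = $7,809,250.
Rounded total matches; no reconciliation needed.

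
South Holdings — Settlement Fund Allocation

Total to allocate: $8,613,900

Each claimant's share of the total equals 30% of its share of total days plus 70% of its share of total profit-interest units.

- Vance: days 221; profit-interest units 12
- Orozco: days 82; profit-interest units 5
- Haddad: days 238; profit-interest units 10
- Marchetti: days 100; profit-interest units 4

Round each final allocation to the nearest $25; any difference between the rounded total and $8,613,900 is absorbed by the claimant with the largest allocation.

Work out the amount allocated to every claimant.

Vance: $3,225,025 | Orozco: $1,303,125 | Haddad: $2,904,575 | Marchetti: $1,181,175

Totals — days 641, profit-interest units 31.
Combined weights (30% days + 70% profit-interest units): Vance 0.3744; Orozco 0.1513; Haddad 0.3372; Marchetti 0.1371.
Pro-rata amounts: Vance 3,225,043.12; Orozco 1,303,117.35; Haddad 2,904,563.21; Marchetti 1,181,176.32.
At nearest $25: Vance $3,225,050; Orozco $1,303,125; Haddad $2,904,575; Marchetti $1,181,175. Sum = $8,613,925.
Difference $8,613,900 − $8,613,925 = −$25 applied to largest allocation (Vance): Vance becomes $3,225,025.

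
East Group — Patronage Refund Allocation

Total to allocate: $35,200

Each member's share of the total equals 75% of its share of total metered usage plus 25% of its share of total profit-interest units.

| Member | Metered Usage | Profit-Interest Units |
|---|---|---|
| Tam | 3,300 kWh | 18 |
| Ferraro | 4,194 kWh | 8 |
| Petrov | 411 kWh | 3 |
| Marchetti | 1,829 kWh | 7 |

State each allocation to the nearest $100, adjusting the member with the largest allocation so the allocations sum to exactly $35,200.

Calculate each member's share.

Tam: $13,400 · Ferraro: $13,300 · Petrov: $1,800 · Marchetti: $6,700

Metered usage total 9,734; profit-interest units total 36.
Combined weights (75% metered usage + 25% profit-interest units): Tam 0.3793; Ferraro 0.3787; Petrov 0.0525; Marchetti 0.1895.
Proportional shares: Tam 13,350.07; Ferraro 13,330.28; Petrov 1,848.02; Marchetti 6,671.62.
After rounding ($100): Tam $13,400; Ferraro $13,300; Petrov $1,800; Marchetti $6,700. Sum = $35,200.
No rounding difference to absorb.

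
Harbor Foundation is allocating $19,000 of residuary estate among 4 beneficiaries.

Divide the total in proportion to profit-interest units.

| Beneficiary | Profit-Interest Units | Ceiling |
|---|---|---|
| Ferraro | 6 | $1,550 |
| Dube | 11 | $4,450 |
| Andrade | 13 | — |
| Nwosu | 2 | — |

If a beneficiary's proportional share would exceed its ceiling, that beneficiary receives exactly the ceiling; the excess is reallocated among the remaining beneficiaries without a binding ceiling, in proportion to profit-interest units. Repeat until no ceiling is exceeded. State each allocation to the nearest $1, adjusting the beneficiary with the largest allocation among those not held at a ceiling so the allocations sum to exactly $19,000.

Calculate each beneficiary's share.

Profit-interest units total: 32.
Pro-rata shares before constraints: Ferraro 3,562.50; Dube 6,531.25; Andrade 7,718.75; Nwosu 1,187.50.
Capped: Ferraro ($1,550), Dube ($4,450); residual $13,000 reallocated over remaining profit-interest units 15.
Remaining shares: Andrade 11,266.67 → $11,267; Nwosu 1,733.33 → $1,733.

Ferraro: $1,550; Dube: $4,450; Andrade: $11,267; Nwosu: $1,733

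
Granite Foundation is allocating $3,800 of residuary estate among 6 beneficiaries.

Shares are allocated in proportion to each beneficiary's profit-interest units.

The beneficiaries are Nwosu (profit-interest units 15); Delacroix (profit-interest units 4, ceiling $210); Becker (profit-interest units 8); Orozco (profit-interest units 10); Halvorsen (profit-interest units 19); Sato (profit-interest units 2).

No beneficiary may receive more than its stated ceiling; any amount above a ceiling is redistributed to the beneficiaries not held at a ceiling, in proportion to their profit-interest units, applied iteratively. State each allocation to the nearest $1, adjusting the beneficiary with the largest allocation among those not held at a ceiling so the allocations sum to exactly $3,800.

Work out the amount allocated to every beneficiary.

Nwosu: $997; Delacroix: $210; Becker: $532; Orozco: $665; Halvorsen: $1,263; Sato: $133

Sum of profit-interest units: 58.
Pro-rata shares before constraints: Nwosu 982.76; Delacroix 262.07; Becker 524.14; Orozco 655.17; Halvorsen 1,244.83; Sato 131.03.
Held at cap: Delacroix ($210); balance $3,590 reallocated over remaining profit-interest units 54.
Remaining shares: Nwosu 997.22 → $997; Becker 531.85 → $532; Orozco 664.81 → $665; Halvorsen 1,263.15 → $1,263; Sato 132.96 → $133.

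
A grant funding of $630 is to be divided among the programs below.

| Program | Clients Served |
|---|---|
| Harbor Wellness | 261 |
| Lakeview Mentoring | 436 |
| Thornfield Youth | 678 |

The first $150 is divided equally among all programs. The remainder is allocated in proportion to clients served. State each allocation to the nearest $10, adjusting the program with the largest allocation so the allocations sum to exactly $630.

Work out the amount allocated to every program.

Harbor Wellness: $140; Lakeview Mentoring: $200; Thornfield Youth: $290

$150 shared equally gives $50 per program.
Remainder $480 by clients served (total 1,375): Harbor Wellness 91.11 → $90; Lakeview Mentoring 152.20 → $150; Thornfield Youth 236.68 → $240.
Totals: Harbor Wellness $50 + $90 = $140; Lakeview Mentoring $50 + $150 = $200; Thornfield Youth $50 + $240 = $290.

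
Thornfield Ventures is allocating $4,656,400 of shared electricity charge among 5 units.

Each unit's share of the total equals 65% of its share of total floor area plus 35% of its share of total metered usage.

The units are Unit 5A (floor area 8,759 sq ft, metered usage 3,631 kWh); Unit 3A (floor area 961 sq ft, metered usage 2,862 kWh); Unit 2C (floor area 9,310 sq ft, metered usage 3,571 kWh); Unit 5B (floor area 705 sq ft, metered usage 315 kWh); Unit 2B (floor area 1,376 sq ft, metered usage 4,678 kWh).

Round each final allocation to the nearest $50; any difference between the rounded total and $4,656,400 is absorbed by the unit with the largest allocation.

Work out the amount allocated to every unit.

Unit 5A: $1,648,800; Unit 3A: $447,550; Unit 2C: $1,721,300; Unit 5B: $135,150; Unit 2B: $703,600

Floor area total 21,111; metered usage total 15,057.
Blended shares (65% floor area + 35% metered usage): Unit 5A 0.3541; Unit 3A 0.0961; Unit 2C 0.3697; Unit 5B 0.0290; Unit 2B 0.1511.
Pro-rata amounts: Unit 5A 1,648,780.13; Unit 3A 447,554.71; Unit 2C 1,721,282.09; Unit 5B 135,170.03; Unit 2B 703,613.05.
After rounding ($50): Unit 5A $1,648,800; Unit 3A $447,550; Unit 2C $1,721,300; Unit 5B $135,150; Unit 2B $703,600. Sum = $4,656,400.
No rounding difference to absorb.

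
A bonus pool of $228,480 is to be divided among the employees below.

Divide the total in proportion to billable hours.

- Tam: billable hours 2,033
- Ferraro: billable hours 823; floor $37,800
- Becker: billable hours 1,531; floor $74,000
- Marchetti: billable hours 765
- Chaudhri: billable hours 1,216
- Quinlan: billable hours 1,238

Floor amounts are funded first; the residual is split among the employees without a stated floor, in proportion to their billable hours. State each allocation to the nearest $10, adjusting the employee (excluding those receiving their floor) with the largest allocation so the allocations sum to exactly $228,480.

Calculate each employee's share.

Tam: $45,160 | Ferraro: $37,800 | Becker: $74,000 | Marchetti: $17,000 | Chaudhri: $27,020 | Quinlan: $27,500

Guaranteed amounts: Ferraro $37,800; Becker $74,000. Residual $116,680.
Residual split over remaining billable hours 5,252: Tam 45,165.73 → $45,170; Marchetti 16,995.47 → $17,000; Chaudhri 27,015.02 → $27,020; Quinlan 27,503.78 → $27,500.
Rounding difference −$10 applied to Tam → $45,160.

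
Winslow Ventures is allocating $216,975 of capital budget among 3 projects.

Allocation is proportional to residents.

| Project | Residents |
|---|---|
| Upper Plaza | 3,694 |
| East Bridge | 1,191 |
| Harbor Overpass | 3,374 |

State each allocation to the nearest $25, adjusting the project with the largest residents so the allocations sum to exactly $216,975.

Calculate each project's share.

Upper Plaza: $97,025 · East Bridge: $31,300 · Harbor Overpass: $88,650

Total residents = 3,694 + 1,191 + 3,374 = 8,259.
Proportional shares: Upper Plaza 97,046.33; East Bridge 31,289.17; Harbor Overpass 88,639.50.
After rounding ($25): Upper Plaza $97,050; East Bridge $31,300; Harbor Overpass $88,650. Sum = $217,000.
Difference $216,975 − $217,000 = −$25 applied to largest residents (Upper Plaza): Upper Plaza becomes $97,025.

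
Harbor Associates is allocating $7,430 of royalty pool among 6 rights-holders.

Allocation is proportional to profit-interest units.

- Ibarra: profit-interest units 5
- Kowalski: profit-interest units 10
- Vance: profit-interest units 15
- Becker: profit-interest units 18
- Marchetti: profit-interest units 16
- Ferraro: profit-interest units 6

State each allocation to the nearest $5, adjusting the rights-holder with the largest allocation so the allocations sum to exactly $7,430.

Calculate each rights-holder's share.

Profit-interest units total: 70.
Pro-rata amounts: Ibarra 5/70 × $7,430 = 530.71; Kowalski 10/70 × $7,430 = 1,061.43; Vance 15/70 × $7,430 = 1,592.14; Becker 18/70 × $7,430 = 1,910.57; Marchetti 16/70 × $7,430 = 1,698.29; Ferraro 6/70 × $7,430 = 636.86.
At nearest $5: Ibarra $530; Kowalski $1,060; Vance $1,590; Becker $1,910; Marchetti $1,700; Ferraro $635. Sum = $7,425.
Difference $7,430 − $7,425 = +$5 applied to largest allocation (Becker): Becker becomes $1,915.

Ibarra: $530 | Kowalski: $1,060 | Vance: $1,590 | Becker: $1,915 | Marchetti: $1,700 | Ferraro: $635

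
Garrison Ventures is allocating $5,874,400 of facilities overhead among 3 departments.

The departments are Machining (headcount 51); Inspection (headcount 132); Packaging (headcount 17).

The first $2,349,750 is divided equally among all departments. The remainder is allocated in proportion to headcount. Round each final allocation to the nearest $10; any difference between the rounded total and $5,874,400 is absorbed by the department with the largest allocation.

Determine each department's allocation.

Equal tier: $2,349,750 ÷ 3 = $783,250 apiece.
Remainder $3,524,650 by headcount (total 200): Machining 898,785.75 → $898,790; Inspection 2,326,269.00 → $2,326,270; Packaging 299,595.25 → $299,600.
Rounding difference −$10 on remainder applied to Inspection.
Totals: Machining $783,250 + $898,790 = $1,682,040; Inspection $783,250 + $2,326,260 = $3,109,510; Packaging $783,250 + $299,600 = $1,082,850.

Machining: $1,682,040 | Inspection: $3,109,510 | Packaging: $1,082,850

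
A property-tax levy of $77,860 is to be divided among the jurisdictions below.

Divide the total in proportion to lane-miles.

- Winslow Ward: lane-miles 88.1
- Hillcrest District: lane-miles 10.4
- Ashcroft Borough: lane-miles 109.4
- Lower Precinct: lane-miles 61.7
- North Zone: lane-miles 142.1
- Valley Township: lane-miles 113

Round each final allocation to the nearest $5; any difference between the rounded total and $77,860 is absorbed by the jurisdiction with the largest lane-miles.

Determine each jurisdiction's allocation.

Lane-miles total: 524.7.
Unrounded shares: Winslow Ward 88.1/524.7 × $77,860 = 13,073.12; Hillcrest District 10.4/524.7 × $77,860 = 1,543.25; Ashcroft Borough 109.4/524.7 × $77,860 = 16,233.82; Lower Precinct 61.7/524.7 × $77,860 = 9,155.64; North Zone 142.1/524.7 × $77,860 = 21,086.16; Valley Township 113/524.7 × $77,860 = 16,768.02.
Rounded to nearest $5: Winslow Ward $13,075; Hillcrest District $1,545; Ashcroft Borough $16,235; Lower Precinct $9,155; North Zone $21,085; Valley Township $16,770. Sum = $77,865.
Difference $77,860 − $77,865 = −$5 applied to largest lane-miles (North Zone): North Zone becomes $21,080.

Winslow Ward: $13,075; Hillcrest District: $1,545; Ashcroft Borough: $16,235; Lower Precinct: $9,155; North Zone: $21,080; Valley Township: $16,770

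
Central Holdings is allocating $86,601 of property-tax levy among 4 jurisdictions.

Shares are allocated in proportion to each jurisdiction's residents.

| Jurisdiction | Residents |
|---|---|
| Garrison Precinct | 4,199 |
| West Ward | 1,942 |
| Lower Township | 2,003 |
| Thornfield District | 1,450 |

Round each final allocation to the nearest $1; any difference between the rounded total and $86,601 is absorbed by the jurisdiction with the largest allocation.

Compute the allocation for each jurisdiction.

Residents total: 9,594.
Raw shares: Garrison Precinct 4,199/9,594 × $86,601 = 37,902.61; West Ward 1,942/9,594 × $86,601 = 17,529.62; Lower Township 2,003/9,594 × $86,601 = 18,080.24; Thornfield District 1,450/9,594 × $86,601 = 13,088.54.
Rounded to nearest $1: Garrison Precinct $37,903; West Ward $17,530; Lower Township $18,080; Thornfield District $13,089. Sum = $86,602.
Difference $86,601 − $86,602 = −$1 applied to largest allocation (Garrison Precinct): Garrison Precinct becomes $37,902.

Garrison Precinct: $37,902; West Ward: $17,530; Lower Township: $18,080; Thornfield District: $13,089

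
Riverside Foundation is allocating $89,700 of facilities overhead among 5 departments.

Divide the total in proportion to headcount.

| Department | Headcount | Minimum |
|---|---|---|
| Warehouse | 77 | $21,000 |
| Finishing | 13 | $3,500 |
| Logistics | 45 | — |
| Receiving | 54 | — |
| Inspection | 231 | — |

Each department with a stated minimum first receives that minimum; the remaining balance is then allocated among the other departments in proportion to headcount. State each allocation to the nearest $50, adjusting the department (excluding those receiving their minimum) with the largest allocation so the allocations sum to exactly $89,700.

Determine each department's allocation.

Minimums first: Warehouse $21,000; Finishing $3,500. Residual $65,200.
Residual split over remaining headcount 330: Logistics 8,890.91 → $8,900; Receiving 10,669.09 → $10,650; Inspection 45,640.00 → $45,650.

Warehouse: $21,000 | Finishing: $3,500 | Logistics: $8,900 | Receiving: $10,650 | Inspection: $45,650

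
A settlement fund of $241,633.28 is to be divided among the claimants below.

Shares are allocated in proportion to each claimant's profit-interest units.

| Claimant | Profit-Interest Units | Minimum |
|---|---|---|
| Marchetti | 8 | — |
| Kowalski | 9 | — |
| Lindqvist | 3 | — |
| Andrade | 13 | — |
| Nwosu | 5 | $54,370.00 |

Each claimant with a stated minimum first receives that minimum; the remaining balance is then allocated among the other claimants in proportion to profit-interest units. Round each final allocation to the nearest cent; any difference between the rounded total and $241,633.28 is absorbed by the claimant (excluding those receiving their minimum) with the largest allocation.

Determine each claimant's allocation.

Marchetti: $45,397.16 | Kowalski: $51,071.80 | Lindqvist: $17,023.93 | Andrade: $73,770.39 | Nwosu: $54,370.00

Minimums first: Nwosu $54,370.00. Remaining pool $187,263.28.
Remaining pool split over remaining profit-interest units 33: Marchetti 45,397.1588 → $45,397.16; Kowalski 51,071.8036 → $51,071.80; Lindqvist 17,023.9345 → $17,023.93; Andrade 73,770.3830 → $73,770.38.
Rounding difference +$0.01 applied to Andrade → $73,770.39.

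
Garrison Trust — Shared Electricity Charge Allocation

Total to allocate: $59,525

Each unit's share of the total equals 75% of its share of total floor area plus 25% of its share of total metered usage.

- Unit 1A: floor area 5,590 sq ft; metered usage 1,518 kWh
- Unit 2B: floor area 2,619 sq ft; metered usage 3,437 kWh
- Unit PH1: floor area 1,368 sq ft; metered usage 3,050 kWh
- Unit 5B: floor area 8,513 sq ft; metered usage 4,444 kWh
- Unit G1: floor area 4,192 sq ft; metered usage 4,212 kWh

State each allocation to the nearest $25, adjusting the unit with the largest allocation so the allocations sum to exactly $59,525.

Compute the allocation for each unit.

Floor area total 22,282; metered usage total 16,661.
Composite weights (75% floor area + 25% metered usage): Unit 1A 0.2109; Unit 2B 0.1397; Unit PH1 0.0918; Unit 5B 0.3532; Unit G1 0.2043.
Unrounded shares: Unit 1A 12,555.85; Unit 2B 8,317.23; Unit PH1 5,465.09; Unit 5B 21,025.76; Unit G1 12,161.07.
At nearest $25: Unit 1A $12,550; Unit 2B $8,325; Unit PH1 $5,475; Unit 5B $21,025; Unit G1 $12,150. Sum = $59,525.
Sum already equals the total — no adjustment.

Unit 1A: $12,550; Unit 2B: $8,325; Unit PH1: $5,475; Unit 5B: $21,025; Unit G1: $12,150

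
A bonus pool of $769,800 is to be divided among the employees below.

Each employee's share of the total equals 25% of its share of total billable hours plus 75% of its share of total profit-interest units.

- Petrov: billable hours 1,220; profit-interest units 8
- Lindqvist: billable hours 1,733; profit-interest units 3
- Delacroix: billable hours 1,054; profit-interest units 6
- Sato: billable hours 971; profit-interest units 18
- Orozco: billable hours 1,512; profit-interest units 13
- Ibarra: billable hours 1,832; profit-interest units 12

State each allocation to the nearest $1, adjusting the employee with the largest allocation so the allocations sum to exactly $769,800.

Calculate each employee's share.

Totals — billable hours 8,322, profit-interest units 60.
Blended shares (25% billable hours + 75% profit-interest units): Petrov 0.1366; Lindqvist 0.0896; Delacroix 0.1067; Sato 0.2542; Orozco 0.2079; Ibarra 0.2050.
Raw shares: Petrov 105,193.05; Lindqvist 68,943.91; Delacroix 82,109.22; Sato 195,659.81; Orozco 160,058.18; Ibarra 157,835.83.
At nearest $1: Petrov $105,193; Lindqvist $68,944; Delacroix $82,109; Sato $195,660; Orozco $160,058; Ibarra $157,836. Sum = $769,800.
Rounded total matches; no reconciliation needed.

Petrov: $105,193 · Lindqvist: $68,944 · Delacroix: $82,109 · Sato: $195,660 · Orozco: $160,058 · Ibarra: $157,836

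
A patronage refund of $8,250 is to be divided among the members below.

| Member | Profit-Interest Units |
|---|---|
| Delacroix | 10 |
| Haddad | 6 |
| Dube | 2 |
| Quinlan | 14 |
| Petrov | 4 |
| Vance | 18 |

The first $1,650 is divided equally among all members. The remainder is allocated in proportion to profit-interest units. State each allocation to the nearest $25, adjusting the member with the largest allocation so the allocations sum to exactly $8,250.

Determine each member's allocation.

First tranche $1,650 split equally: $275 each.
Remainder $6,600 by profit-interest units (total 54): Delacroix 1,222.22 → $1,225; Haddad 733.33 → $725; Dube 244.44 → $250; Quinlan 1,711.11 → $1,700; Petrov 488.89 → $500; Vance 2,200.00 → $2,200.
Totals: Delacroix $275 + $1,225 = $1,500; Haddad $275 + $725 = $1,000; Dube $275 + $250 = $525; Quinlan $275 + $1,700 = $1,975; Petrov $275 + $500 = $775; Vance $275 + $2,200 = $2,475.

Delacroix: $1,500 · Haddad: $1,000 · Dube: $525 · Quinlan: $1,975 · Petrov: $775 · Vance: $2,475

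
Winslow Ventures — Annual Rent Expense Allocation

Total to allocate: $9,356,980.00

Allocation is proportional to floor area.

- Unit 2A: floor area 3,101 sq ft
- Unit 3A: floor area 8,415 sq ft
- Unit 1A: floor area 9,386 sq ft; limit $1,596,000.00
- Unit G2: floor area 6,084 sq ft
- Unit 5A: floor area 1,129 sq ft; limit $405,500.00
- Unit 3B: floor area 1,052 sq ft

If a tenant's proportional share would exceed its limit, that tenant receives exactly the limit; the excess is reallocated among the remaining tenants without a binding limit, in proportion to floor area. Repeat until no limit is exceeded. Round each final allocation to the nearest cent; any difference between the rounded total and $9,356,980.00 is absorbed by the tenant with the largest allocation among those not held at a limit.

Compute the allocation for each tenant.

Sum of floor area: 29,167.
Proportional shares (ignoring caps): Unit 2A 994,822.7442; Unit 3A 2,699,591.5487; Unit 1A 3,011,095.2199; Unit G2 1,951,790.2534; Unit 5A 362,191.1894; Unit 3B 337,489.0445.
Cap binds for Unit 1A ($1,596,000.00); remaining pool $7,760,980.00 reallocated over remaining floor area 19,781.
Cap binds for Unit 5A ($405,500.00); remaining pool $7,355,480.00 reallocated over remaining floor area 18,652.
Shares after redistribution: Unit 2A 1,222,889.9571 → $1,222,889.96; Unit 3A 3,318,484.0339 → $3,318,484.03; Unit G2 2,399,246.2106 → $2,399,246.21; Unit 3B 414,859.7984 → $414,859.80.

Unit 2A: $1,222,889.96 | Unit 3A: $3,318,484.03 | Unit 1A: $1,596,000.00 | Unit G2: $2,399,246.21 | Unit 5A: $405,500.00 | Unit 3B: $414,859.80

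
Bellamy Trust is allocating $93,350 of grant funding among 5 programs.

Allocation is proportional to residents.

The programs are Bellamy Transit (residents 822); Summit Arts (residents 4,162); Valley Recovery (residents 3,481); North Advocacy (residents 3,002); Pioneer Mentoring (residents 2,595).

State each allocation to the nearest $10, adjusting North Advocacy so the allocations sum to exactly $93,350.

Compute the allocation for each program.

Bellamy Transit: $5,460 · Summit Arts: $27,630 · Valley Recovery: $23,110 · North Advocacy: $19,920 · Pioneer Mentoring: $17,230

Residents total: 14,062.
Proportional shares: Bellamy Transit 822/14,062 × $93,350 = 5,456.81; Summit Arts 4,162/14,062 × $93,350 = 27,629.26; Valley Recovery 3,481/14,062 × $93,350 = 23,108.47; North Advocacy 3,002/14,062 × $93,350 = 19,928.65; Pioneer Mentoring 2,595/14,062 × $93,350 = 17,226.80.
Rounded to nearest $10: Bellamy Transit $5,460; Summit Arts $27,630; Valley Recovery $23,110; North Advocacy $19,930; Pioneer Mentoring $17,230. Sum = $93,360.
Difference $93,350 − $93,360 = −$10 applied to North Advocacy: North Advocacy becomes $19,920.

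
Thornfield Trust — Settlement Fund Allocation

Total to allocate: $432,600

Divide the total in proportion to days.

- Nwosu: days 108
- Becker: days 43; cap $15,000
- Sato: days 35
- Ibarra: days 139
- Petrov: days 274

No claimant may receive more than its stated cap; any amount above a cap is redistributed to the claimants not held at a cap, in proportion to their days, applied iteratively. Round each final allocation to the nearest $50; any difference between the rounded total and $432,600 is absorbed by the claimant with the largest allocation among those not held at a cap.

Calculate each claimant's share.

Nwosu: $81,100 | Becker: $15,000 | Sato: $26,300 | Ibarra: $104,400 | Petrov: $205,800

Days total: 599.
Pro-rata shares before constraints: Nwosu 77,998.00; Becker 31,054.76; Sato 25,277.13; Ibarra 100,386.31; Petrov 197,883.81.
Held at cap: Becker ($15,000); residual $417,600 reallocated over remaining days 556.
Shares after redistribution: Nwosu 81,116.55 → $81,100; Sato 26,287.77 → $26,300; Ibarra 104,400.00 → $104,400; Petrov 205,795.68 → $205,800.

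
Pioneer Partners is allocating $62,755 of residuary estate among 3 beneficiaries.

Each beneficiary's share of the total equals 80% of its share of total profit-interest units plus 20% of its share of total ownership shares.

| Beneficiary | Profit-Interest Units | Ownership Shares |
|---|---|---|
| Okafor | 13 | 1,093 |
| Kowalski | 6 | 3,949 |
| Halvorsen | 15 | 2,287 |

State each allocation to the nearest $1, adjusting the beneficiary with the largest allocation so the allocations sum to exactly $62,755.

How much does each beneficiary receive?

Totals — profit-interest units 34, ownership shares 7,329.
Composite weights (80% profit-interest units + 20% ownership shares): Okafor 0.3357; Kowalski 0.2489; Halvorsen 0.4154.
Proportional shares: Okafor 21,067.42; Kowalski 15,622.24; Halvorsen 26,065.34.
At nearest $1: Okafor $21,067; Kowalski $15,622; Halvorsen $26,065. Sum = $62,754.
Difference $62,755 − $62,754 = +$1 applied to largest allocation (Halvorsen): Halvorsen becomes $26,066.

Okafor: $21,067 | Kowalski: $15,622 | Halvorsen: $26,066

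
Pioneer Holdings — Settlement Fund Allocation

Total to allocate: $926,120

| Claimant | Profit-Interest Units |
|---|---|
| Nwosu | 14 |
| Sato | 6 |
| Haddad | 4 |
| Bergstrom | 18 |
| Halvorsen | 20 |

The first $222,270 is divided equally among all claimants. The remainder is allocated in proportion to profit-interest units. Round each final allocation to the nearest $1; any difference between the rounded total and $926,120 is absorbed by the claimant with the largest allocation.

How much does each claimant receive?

Nwosu: $203,388 | Sato: $112,569 | Haddad: $89,864 | Bergstrom: $248,798 | Halvorsen: $271,501

$222,270 shared equally gives $44,454 per claimant.
Remainder $703,850 by profit-interest units (total 62): Nwosu 158,933.87 → $158,934; Sato 68,114.52 → $68,115; Haddad 45,409.68 → $45,410; Bergstrom 204,343.55 → $204,344; Halvorsen 227,048.39 → $227,048.
Rounding difference −$1 on remainder applied to Halvorsen.
Totals: Nwosu $44,454 + $158,934 = $203,388; Sato $44,454 + $68,115 = $112,569; Haddad $44,454 + $45,410 = $89,864; Bergstrom $44,454 + $204,344 = $248,798; Halvorsen $44,454 + $227,047 = $271,501.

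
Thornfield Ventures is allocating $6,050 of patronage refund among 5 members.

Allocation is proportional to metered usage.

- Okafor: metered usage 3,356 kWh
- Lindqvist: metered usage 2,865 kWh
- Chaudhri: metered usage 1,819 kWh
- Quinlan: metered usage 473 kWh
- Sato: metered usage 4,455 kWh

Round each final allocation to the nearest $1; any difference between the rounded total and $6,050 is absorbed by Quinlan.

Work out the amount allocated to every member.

Okafor: $1,566 · Lindqvist: $1,337 · Chaudhri: $849 · Quinlan: $220 · Sato: $2,078

Sum of metered usage: 12,968.
Proportional shares: Okafor 3,356/12,968 × $6,050 = 1,565.68; Lindqvist 2,865/12,968 × $6,050 = 1,336.62; Chaudhri 1,819/12,968 × $6,050 = 848.62; Quinlan 473/12,968 × $6,050 = 220.67; Sato 4,455/12,968 × $6,050 = 2,078.40.
Rounded to nearest $1: Okafor $1,566; Lindqvist $1,337; Chaudhri $849; Quinlan $221; Sato $2,078. Sum = $6,051.
Difference $6,050 − $6,051 = −$1 applied to Quinlan: Quinlan becomes $220.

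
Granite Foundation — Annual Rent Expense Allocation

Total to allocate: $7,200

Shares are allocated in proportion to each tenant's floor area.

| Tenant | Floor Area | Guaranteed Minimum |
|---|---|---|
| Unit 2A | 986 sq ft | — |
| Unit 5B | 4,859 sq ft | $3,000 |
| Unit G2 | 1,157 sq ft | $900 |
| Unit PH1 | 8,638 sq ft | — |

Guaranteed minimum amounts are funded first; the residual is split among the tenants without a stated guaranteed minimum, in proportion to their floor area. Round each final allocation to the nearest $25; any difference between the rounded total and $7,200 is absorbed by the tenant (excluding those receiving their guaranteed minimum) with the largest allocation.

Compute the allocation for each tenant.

Guaranteed amounts: Unit 5B $3,000; Unit G2 $900. Residual $3,300.
Residual split over remaining floor area 9,624: Unit 2A 338.09 → $350; Unit PH1 2,961.91 → $2,950.

Unit 2A: $350 | Unit 5B: $3,000 | Unit G2: $900 | Unit PH1: $2,950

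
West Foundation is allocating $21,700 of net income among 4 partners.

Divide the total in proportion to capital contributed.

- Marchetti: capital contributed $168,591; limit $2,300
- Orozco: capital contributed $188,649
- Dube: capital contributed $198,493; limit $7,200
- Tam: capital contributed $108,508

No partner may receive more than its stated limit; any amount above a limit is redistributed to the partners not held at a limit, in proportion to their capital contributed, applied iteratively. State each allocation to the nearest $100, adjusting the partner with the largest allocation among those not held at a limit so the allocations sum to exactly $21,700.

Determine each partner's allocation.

Sum of capital contributed: 664,241.
Proportional shares (ignoring caps): Marchetti 5,507.68; Orozco 6,162.95; Dube 6,484.54; Tam 3,544.83.
Held at cap: Marchetti ($2,300); remaining pool $19,400 reallocated over remaining capital contributed 495,650.
Held at cap: Dube ($7,200); remaining pool $12,200 reallocated over remaining capital contributed 297,157.
Shares after redistribution: Orozco 7,745.12 → $7,700; Tam 4,454.88 → $4,500.

Marchetti: $2,300 · Orozco: $7,700 · Dube: $7,200 · Tam: $4,500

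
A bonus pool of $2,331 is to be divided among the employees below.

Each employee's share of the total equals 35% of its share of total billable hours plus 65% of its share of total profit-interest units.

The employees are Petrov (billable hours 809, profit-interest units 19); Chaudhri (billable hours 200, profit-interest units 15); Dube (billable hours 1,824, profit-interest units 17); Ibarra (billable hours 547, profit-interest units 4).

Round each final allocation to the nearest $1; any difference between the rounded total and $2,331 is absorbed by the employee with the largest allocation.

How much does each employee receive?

Billable hours total 3,380; profit-interest units total 55.
Combined weights (35% billable hours + 65% profit-interest units): Petrov 0.3083; Chaudhri 0.1980; Dube 0.3898; Ibarra 0.1039.
Proportional shares: Petrov 718.69; Chaudhri 461.498; Dube 908.59; Ibarra 242.23.
At nearest $1: Petrov $719; Chaudhri $461; Dube $909; Ibarra $242. Sum = $2,331.
No rounding difference to absorb.

Petrov: $719 · Chaudhri: $461 · Dube: $909 · Ibarra: $242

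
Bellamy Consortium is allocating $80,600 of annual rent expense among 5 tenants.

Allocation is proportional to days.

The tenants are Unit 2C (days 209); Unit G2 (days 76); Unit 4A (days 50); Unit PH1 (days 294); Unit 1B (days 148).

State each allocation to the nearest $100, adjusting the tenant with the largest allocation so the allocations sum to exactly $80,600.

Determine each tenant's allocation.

Unit 2C: $21,700 · Unit G2: $7,900 · Unit 4A: $5,200 · Unit PH1: $30,400 · Unit 1B: $15,400

Total days = 777.
Unrounded shares: Unit 2C 209/777 × $80,600 = 21,680.05; Unit G2 76/777 × $80,600 = 7,883.66; Unit 4A 50/777 × $80,600 = 5,186.62; Unit PH1 294/777 × $80,600 = 30,497.30; Unit 1B 148/777 × $80,600 = 15,352.38.
Rounded to nearest $100: Unit 2C $21,700; Unit G2 $7,900; Unit 4A $5,200; Unit PH1 $30,500; Unit 1B $15,400. Sum = $80,700.
Difference $80,600 − $80,700 = −$100 applied to largest allocation (Unit PH1): Unit PH1 becomes $30,400.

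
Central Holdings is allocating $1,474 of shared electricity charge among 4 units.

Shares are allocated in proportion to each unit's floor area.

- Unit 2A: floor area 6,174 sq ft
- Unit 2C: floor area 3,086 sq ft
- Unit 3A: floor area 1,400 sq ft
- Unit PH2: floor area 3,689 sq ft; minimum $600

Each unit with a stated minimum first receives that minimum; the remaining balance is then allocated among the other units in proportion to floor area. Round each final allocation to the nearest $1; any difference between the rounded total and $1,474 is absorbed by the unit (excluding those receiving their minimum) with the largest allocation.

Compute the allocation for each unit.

Unit 2A: $506; Unit 2C: $253; Unit 3A: $115; Unit PH2: $600

Guaranteed amounts: Unit PH2 $600. Remaining pool $874.
Remaining pool split over remaining floor area 10,660: Unit 2A 506.20 → $506; Unit 2C 253.02 → $253; Unit 3A 114.78 → $115.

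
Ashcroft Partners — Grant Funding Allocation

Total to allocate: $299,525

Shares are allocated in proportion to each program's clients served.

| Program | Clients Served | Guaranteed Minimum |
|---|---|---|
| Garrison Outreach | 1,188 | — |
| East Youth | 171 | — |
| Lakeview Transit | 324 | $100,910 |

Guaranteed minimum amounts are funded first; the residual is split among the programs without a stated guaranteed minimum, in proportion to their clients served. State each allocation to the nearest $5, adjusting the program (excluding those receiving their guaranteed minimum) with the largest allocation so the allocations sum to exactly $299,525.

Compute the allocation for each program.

Guaranteed amounts: Lakeview Transit $100,910. Balance $198,615.
Balance split over remaining clients served 1,359: Garrison Outreach 173,623.71 → $173,625; East Youth 24,991.29 → $24,990.

Garrison Outreach: $173,625 · East Youth: $24,990 · Lakeview Transit: $100,910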